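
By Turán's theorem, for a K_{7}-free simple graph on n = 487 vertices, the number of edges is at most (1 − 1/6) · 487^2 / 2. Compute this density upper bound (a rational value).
Turán density bound = (5/6) · 487^2/2 = 1185845/12 ≈ 98820.4167

Turán's theorem: ex(n, K_{r+1}) is achieved by the complete r-partite Turán graph T(n, r) with parts as balanced as possible, and is at most (1 − 1/r) · n^2/2. For r = 6, n = 487: the density bound is (5/6) · 237169/2 = 1185845/12 ≈ 98820.4167. The integer-valued extremum is e(T(487, 6)) = 98820, which is strictly less than the density bound 1185845/12 since 6 ∤ 487 (the parts of T(487, 6) cannot all be equal).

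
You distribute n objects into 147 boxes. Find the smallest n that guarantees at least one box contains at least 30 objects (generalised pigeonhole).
n = (30 − 1)·147 + 1 = 4264

By the generalised pigeonhole principle, to guarantee some box contains ≥ r objects we need more than (r − 1) · k objects total. Threshold: n = (r − 1) · k + 1. With r = 30 and k = 147: n = 29 · 147 + 1 = 4263 + 1 = 4264. For n = 4263 = 29 · 147, we can put exactly 29 objects in every box, avoiding 30 in any single one — so 4264 is tight.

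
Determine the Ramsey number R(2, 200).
R(2, 200) = 200

R(2, k) = k for all k ≥ 2: in a 2-colouring of K_k, either some edge is red (a red K_2) or all edges are blue (a blue K_k). And K_{199} coloured all-blue has no blue K_200, so R(2, 200) > 199. Hence R(2, 200) = 200.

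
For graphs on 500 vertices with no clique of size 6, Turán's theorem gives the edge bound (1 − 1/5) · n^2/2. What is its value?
Turán density bound = (4/5) · 500^2/2 = 100000

Turán's theorem: ex(n, K_{r+1}) is achieved by the complete r-partite Turán graph T(n, r) with parts as balanced as possible, and is at most (1 − 1/r) · n^2/2. For r = 5, n = 500: the density bound is (4/5) · 250000/2 = 100000. Since 5 ∣ 500, the Turán graph T(500, 5) has parts of equal size 100, and its edge count e(T(500, 5)) = 100000 attains the density bound exactly.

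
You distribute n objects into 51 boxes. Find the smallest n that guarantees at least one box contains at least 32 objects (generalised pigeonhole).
n = (32 − 1)·51 + 1 = 1582

By the generalised pigeonhole principle, to guarantee some box contains ≥ r objects we need more than (r − 1) · k objects total. Threshold: n = (r − 1) · k + 1. With r = 32 and k = 51: n = 31 · 51 + 1 = 1581 + 1 = 1582. For n = 1581 = 31 · 51, we can put exactly 31 objects in every box, avoiding 32 in any single one — so 1582 is tight.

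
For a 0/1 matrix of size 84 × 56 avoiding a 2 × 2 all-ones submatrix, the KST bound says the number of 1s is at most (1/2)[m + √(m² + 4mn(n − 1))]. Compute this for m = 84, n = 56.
z(84, 56; 2, 2) ≤ (1/2)[84 + √(84² + 4·84·56·55)] = (1/2)[84 + √1041936] = 552.3763

Kővári–Sós–Turán: let r_1, ..., r_84 be the row sums and z = Σ r_i the total number of 1s. Each pair of columns can share at most one row with both entries 1 (else a 2×2 all-ones block appears), so Σ_i C(r_i, 2) ≤ C(56, 2) = 1540. By convexity Σ_i C(r_i, 2) ≥ 84·C(z/84, 2) = z(z − 84)/(2·84), giving z² − 84z − 84·56·55 ≤ 0 and hence z ≤ (1/2)[84 + √(7056 + 4·258720)] = (1/2)[84 + √1041936] ≈ (1/2)(84 + 1020.7527) = 552.3763.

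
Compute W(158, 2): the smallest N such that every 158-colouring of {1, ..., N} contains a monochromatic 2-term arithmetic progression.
W(158, 2) = 158 + 1 = 159

A 2-term AP is any pair of integers, so a monochromatic 2-AP exists iff some colour is used at least twice. With 158 colours, the colouring i ↦ i on {1, ..., 158} uses each colour once, avoiding any monochromatic pair, so W(158, 2) > 158. For {1, ..., 159}, pigeonhole forces two integers of the same colour, which form a monochromatic 2-AP. Hence W(158, 2) = 159.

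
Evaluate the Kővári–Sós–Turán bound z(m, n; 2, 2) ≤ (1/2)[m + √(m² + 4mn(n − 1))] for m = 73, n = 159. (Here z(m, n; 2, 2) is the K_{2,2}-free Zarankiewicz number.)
z(73, 159; 2, 2) ≤ (1/2)[73 + √(73² + 4·73·159·158)] = (1/2)[73 + √7340953] = 1391.2097

Kővári–Sós–Turán: let r_1, ..., r_73 be the row sums and z = Σ r_i the total number of 1s. Each pair of columns can share at most one row with both entries 1 (else a 2×2 all-ones block appears), so Σ_i C(r_i, 2) ≤ C(159, 2) = 12561. By convexity Σ_i C(r_i, 2) ≥ 73·C(z/73, 2) = z(z − 73)/(2·73), giving z² − 73z − 73·159·158 ≤ 0 and hence z ≤ (1/2)[73 + √(5329 + 4·1833906)] = (1/2)[73 + √7340953] ≈ (1/2)(73 + 2709.4193) = 1391.2097.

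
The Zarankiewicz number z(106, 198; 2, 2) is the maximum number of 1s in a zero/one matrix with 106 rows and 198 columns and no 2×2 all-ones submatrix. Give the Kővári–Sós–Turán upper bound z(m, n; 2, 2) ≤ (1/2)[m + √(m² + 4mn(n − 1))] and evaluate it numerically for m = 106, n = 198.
z(106, 198; 2, 2) ≤ (1/2)[106 + √(106² + 4·106·198·197)] = (1/2)[106 + √16549780] = 2087.071

Kővári–Sós–Turán: let r_1, ..., r_106 be the row sums and z = Σ r_i the total number of 1s. Each pair of columns can share at most one row with both entries 1 (else a 2×2 all-ones block appears), so Σ_i C(r_i, 2) ≤ C(198, 2) = 19503. By convexity Σ_i C(r_i, 2) ≥ 106·C(z/106, 2) = z(z − 106)/(2·106), giving z² − 106z − 106·198·197 ≤ 0 and hence z ≤ (1/2)[106 + √(11236 + 4·4134636)] = (1/2)[106 + √16549780] ≈ (1/2)(106 + 4068.1421) = 2087.071.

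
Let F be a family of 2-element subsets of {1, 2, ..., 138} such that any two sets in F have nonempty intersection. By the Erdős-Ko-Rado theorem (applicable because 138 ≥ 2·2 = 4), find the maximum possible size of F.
max |F| = C(137, 1) = 137

Erdős-Ko-Rado (1961): when n ≥ 2k, max |F| = C(n−1, k−1). The bound is attained by the star {A : i ∈ A} for any fixed i ∈ [n]. Here C(138−1, 2−1) = C(137, 1) = 137.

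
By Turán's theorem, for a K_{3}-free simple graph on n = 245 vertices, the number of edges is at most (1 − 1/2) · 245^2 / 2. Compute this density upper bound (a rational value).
Turán density bound = (1/2) · 245^2/2 = 60025/4 ≈ 15006.25

Turán's theorem: ex(n, K_{r+1}) is achieved by the complete r-partite Turán graph T(n, r) with parts as balanced as possible, and is at most (1 − 1/r) · n^2/2. For r = 2, n = 245: the density bound is (1/2) · 60025/2 = 60025/4 ≈ 15006.25. The integer-valued extremum is e(T(245, 2)) = 15006, which is strictly less than the density bound 60025/4 since 2 ∤ 245 (the parts of T(245, 2) cannot all be equal).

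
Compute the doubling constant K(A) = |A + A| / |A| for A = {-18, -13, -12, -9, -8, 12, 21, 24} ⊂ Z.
K = |A + A| / |A| = 32/8 = 4

Enumerate A + A = {a + b : a, b ∈ A}. With |A| = 8, there are |A|^2 = 64 ordered sum pairs; collecting distinct values, A + A = {-36, -31, -30, -27, -26, -25, -24, -22, -21, -20, -18, -17, -16, -6, -1, 0, 3, 4, 6, 8, 9, 11, 12, 13, 15, 16, 24, 33, 36, 42, 45, 48}, so |A + A| = 32. Thus K = 32/8 = 4. For comparison, the minimum possible |A + A| over all 8-element sets is 2·8 − 1 = 15 (so min K = 15/8), attained only by arithmetic progressions.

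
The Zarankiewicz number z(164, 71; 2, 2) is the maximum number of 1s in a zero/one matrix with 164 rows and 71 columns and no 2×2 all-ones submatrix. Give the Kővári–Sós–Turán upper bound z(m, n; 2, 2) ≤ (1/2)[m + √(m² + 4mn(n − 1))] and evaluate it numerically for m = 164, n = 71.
z(164, 71; 2, 2) ≤ (1/2)[164 + √(164² + 4·164·71·70)] = (1/2)[164 + √3287216] = 988.5341

Kővári–Sós–Turán: let r_1, ..., r_164 be the row sums and z = Σ r_i the total number of 1s. Each pair of columns can share at most one row with both entries 1 (else a 2×2 all-ones block appears), so Σ_i C(r_i, 2) ≤ C(71, 2) = 2485. By convexity Σ_i C(r_i, 2) ≥ 164·C(z/164, 2) = z(z − 164)/(2·164), giving z² − 164z − 164·71·70 ≤ 0 and hence z ≤ (1/2)[164 + √(26896 + 4·815080)] = (1/2)[164 + √3287216] ≈ (1/2)(164 + 1813.0681) = 988.5341.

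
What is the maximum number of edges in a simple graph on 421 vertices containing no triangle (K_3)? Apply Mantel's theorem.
ex(421, K_3) = ⌊421^2/4⌋ = 44310

Mantel (1907): a triangle-free graph on n vertices has at most ⌊n^2/4⌋ edges, with equality for the complete bipartite graph K_{⌊n/2⌋, ⌈n/2⌉}. For n = 421: ⌊421^2/4⌋ = ⌊177241/4⌋ = 44310. The extremal graph is K_{210, 211}, which has 210·211 = 44310 edges.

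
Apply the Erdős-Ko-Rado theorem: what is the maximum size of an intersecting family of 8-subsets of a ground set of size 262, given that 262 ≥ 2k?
max |F| = C(261, 7) = 15094407070080

Erdős-Ko-Rado (1961): when n ≥ 2k, max |F| = C(n−1, k−1). The bound is attained by the star {A : i ∈ A} for any fixed i ∈ [n]. Here C(262−1, 8−1) = C(261, 7) = 15094407070080.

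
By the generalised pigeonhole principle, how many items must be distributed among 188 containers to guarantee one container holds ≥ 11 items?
n = (11 − 1)·188 + 1 = 1881

By the generalised pigeonhole principle, to guarantee some box contains ≥ r objects we need more than (r − 1) · k objects total. Threshold: n = (r − 1) · k + 1. With r = 11 and k = 188: n = 10 · 188 + 1 = 1880 + 1 = 1881. For n = 1880 = 10 · 188, we can put exactly 10 objects in every box, avoiding 11 in any single one — so 1881 is tight.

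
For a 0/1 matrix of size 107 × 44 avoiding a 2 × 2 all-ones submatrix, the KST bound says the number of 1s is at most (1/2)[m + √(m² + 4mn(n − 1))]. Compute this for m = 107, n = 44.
z(107, 44; 2, 2) ≤ (1/2)[107 + √(107² + 4·107·44·43)] = (1/2)[107 + √821225] = 506.6073

Kővári–Sós–Turán: let r_1, ..., r_107 be the row sums and z = Σ r_i the total number of 1s. Each pair of columns can share at most one row with both entries 1 (else a 2×2 all-ones block appears), so Σ_i C(r_i, 2) ≤ C(44, 2) = 946. By convexity Σ_i C(r_i, 2) ≥ 107·C(z/107, 2) = z(z − 107)/(2·107), giving z² − 107z − 107·44·43 ≤ 0 and hence z ≤ (1/2)[107 + √(11449 + 4·202444)] = (1/2)[107 + √821225] ≈ (1/2)(107 + 906.2147) = 506.6073.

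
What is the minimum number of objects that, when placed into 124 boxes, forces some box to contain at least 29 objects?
n = (29 − 1)·124 + 1 = 3473

By the generalised pigeonhole principle, to guarantee some box contains ≥ r objects we need more than (r − 1) · k objects total. Threshold: n = (r − 1) · k + 1. With r = 29 and k = 124: n = 28 · 124 + 1 = 3472 + 1 = 3473. For n = 3472 = 28 · 124, we can put exactly 28 objects in every box, avoiding 29 in any single one — so 3473 is tight.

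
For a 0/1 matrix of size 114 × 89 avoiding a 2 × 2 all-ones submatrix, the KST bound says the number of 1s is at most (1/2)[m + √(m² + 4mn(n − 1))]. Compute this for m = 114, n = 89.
z(114, 89; 2, 2) ≤ (1/2)[114 + √(114² + 4·114·89·88)] = (1/2)[114 + √3584388] = 1003.624

Kővári–Sós–Turán: let r_1, ..., r_114 be the row sums and z = Σ r_i the total number of 1s. Each pair of columns can share at most one row with both entries 1 (else a 2×2 all-ones block appears), so Σ_i C(r_i, 2) ≤ C(89, 2) = 3916. By convexity Σ_i C(r_i, 2) ≥ 114·C(z/114, 2) = z(z − 114)/(2·114), giving z² − 114z − 114·89·88 ≤ 0 and hence z ≤ (1/2)[114 + √(12996 + 4·892848)] = (1/2)[114 + √3584388] ≈ (1/2)(114 + 1893.248) = 1003.624.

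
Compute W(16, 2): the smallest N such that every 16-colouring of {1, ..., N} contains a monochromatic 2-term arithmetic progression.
W(16, 2) = 16 + 1 = 17

A 2-term AP is any pair of integers, so a monochromatic 2-AP exists iff some colour is used at least twice. With 16 colours, the colouring i ↦ i on {1, ..., 16} uses each colour once, avoiding any monochromatic pair, so W(16, 2) > 16. For {1, ..., 17}, pigeonhole forces two integers of the same colour, which form a monochromatic 2-AP. Hence W(16, 2) = 17.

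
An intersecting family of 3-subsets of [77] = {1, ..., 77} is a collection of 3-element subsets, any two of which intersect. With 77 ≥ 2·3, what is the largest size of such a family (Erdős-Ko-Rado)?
max |F| = C(76, 2) = 2850

The Erdős-Ko-Rado theorem states: for n ≥ 2k, an intersecting family of k-subsets of an n-element set has size at most C(n − 1, k − 1), with equality for 'star' families {A ⊆ [n] : |A| = k, i ∈ A} (fix an element i). For n = 77, k = 3: C(76, 2) = 2850.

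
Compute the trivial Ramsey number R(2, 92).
R(2, 92) = 92

R(2, k) = k for all k ≥ 2: in a 2-colouring of K_k, either some edge is red (a red K_2) or all edges are blue (a blue K_k). And K_{91} coloured all-blue has no blue K_92, so R(2, 92) > 91. Hence R(2, 92) = 92.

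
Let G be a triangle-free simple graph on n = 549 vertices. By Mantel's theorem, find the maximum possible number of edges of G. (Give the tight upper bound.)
ex(549, K_3) = ⌊549^2/4⌋ = 75350

Mantel (1907): a triangle-free graph on n vertices has at most ⌊n^2/4⌋ edges, with equality for the complete bipartite graph K_{⌊n/2⌋, ⌈n/2⌉}. For n = 549: ⌊549^2/4⌋ = ⌊301401/4⌋ = 75350. The extremal graph is K_{274, 275}, which has 274·275 = 75350 edges.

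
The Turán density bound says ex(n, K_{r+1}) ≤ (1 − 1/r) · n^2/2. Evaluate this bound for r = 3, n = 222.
Turán density bound = (2/3) · 222^2/2 = 16428

Turán's theorem: ex(n, K_{r+1}) is achieved by the complete r-partite Turán graph T(n, r) with parts as balanced as possible, and is at most (1 − 1/r) · n^2/2. For r = 3, n = 222: the density bound is (2/3) · 49284/2 = 16428. Since 3 ∣ 222, the Turán graph T(222, 3) has parts of equal size 74, and its edge count e(T(222, 3)) = 16428 attains the density bound exactly.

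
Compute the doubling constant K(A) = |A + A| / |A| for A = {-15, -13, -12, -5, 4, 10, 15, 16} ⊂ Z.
K = |A + A| / |A| = 34/8 = 17/4

Enumerate A + A = {a + b : a, b ∈ A}. With |A| = 8, there are |A|^2 = 64 ordered sum pairs; collecting distinct values, A + A = {-30, -28, -27, -26, -25, -24, -20, -18, -17, -11, -10, -9, -8, -5, -3, -2, -1, 0, 1, 2, 3, 4, 5, 8, 10, 11, 14, 19, 20, 25, 26, 30, 31, 32}, so |A + A| = 34. Thus K = 34/8 = 17/4. For comparison, the minimum possible |A + A| over all 8-element sets is 2·8 − 1 = 15 (so min K = 15/8), attained only by arithmetic progressions.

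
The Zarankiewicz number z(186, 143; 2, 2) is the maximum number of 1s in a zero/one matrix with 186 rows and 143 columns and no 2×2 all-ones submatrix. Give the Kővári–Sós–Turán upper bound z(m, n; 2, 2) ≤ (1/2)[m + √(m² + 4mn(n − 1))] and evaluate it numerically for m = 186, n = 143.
z(186, 143; 2, 2) ≤ (1/2)[186 + √(186² + 4·186·143·142)] = (1/2)[186 + √15142260] = 2038.6528

Kővári–Sós–Turán: let r_1, ..., r_186 be the row sums and z = Σ r_i the total number of 1s. Each pair of columns can share at most one row with both entries 1 (else a 2×2 all-ones block appears), so Σ_i C(r_i, 2) ≤ C(143, 2) = 10153. By convexity Σ_i C(r_i, 2) ≥ 186·C(z/186, 2) = z(z − 186)/(2·186), giving z² − 186z − 186·143·142 ≤ 0 and hence z ≤ (1/2)[186 + √(34596 + 4·3776916)] = (1/2)[186 + √15142260] ≈ (1/2)(186 + 3891.3057) = 2038.6528.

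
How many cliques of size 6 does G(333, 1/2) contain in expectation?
E[# K_6] = C(333, 6) · (1/2)^C(6, 2) = 1809928822548 / 2^15 = 452482205637/8192 ≈ 55234644.242798

For each 6-subset S of vertices (there are C(333, 6) = 1809928822548 such S), let X_S = 1 if S induces a K_6 (all C(6, 2) = 15 edges present). Then P(X_S = 1) = (1/2)^15 = 1/32768. By linearity of expectation, E[# K_6] = C(333, 6) · (1/2)^15 = 1809928822548 / 32768 = 452482205637/8192 ≈ 55234644.242798.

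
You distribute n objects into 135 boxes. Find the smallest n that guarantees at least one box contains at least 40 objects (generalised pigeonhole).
n = (40 − 1)·135 + 1 = 5266

By the generalised pigeonhole principle, to guarantee some box contains ≥ r objects we need more than (r − 1) · k objects total. Threshold: n = (r − 1) · k + 1. With r = 40 and k = 135: n = 39 · 135 + 1 = 5265 + 1 = 5266. For n = 5265 = 39 · 135, we can put exactly 39 objects in every box, avoiding 40 in any single one — so 5266 is tight.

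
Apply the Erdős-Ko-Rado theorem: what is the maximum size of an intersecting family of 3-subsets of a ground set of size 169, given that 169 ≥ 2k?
max |F| = C(168, 2) = 14028

The Erdős-Ko-Rado theorem states: for n ≥ 2k, an intersecting family of k-subsets of an n-element set has size at most C(n − 1, k − 1), with equality for 'star' families {A ⊆ [n] : |A| = k, i ∈ A} (fix an element i). For n = 169, k = 3: C(168, 2) = 14028.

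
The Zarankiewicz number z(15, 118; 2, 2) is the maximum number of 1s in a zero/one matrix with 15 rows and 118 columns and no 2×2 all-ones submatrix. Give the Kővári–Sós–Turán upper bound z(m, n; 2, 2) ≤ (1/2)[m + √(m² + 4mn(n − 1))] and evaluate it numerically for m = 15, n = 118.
z(15, 118; 2, 2) ≤ (1/2)[15 + √(15² + 4·15·118·117)] = (1/2)[15 + √828585] = 462.6332

Kővári–Sós–Turán: let r_1, ..., r_15 be the row sums and z = Σ r_i the total number of 1s. Each pair of columns can share at most one row with both entries 1 (else a 2×2 all-ones block appears), so Σ_i C(r_i, 2) ≤ C(118, 2) = 6903. By convexity Σ_i C(r_i, 2) ≥ 15·C(z/15, 2) = z(z − 15)/(2·15), giving z² − 15z − 15·118·117 ≤ 0 and hence z ≤ (1/2)[15 + √(225 + 4·207090)] = (1/2)[15 + √828585] ≈ (1/2)(15 + 910.2664) = 462.6332.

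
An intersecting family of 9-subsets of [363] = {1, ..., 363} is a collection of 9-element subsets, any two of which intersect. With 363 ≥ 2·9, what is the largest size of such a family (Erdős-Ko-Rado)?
max |F| = C(362, 8) = 6765841072521345

Erdős-Ko-Rado (1961): when n ≥ 2k, max |F| = C(n−1, k−1). The bound is attained by the star {A : i ∈ A} for any fixed i ∈ [n]. Here C(363−1, 9−1) = C(362, 8) = 6765841072521345.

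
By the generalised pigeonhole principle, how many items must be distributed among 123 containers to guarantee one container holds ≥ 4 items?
n = (4 − 1)·123 + 1 = 370

By the generalised pigeonhole principle, to guarantee some box contains ≥ r objects we need more than (r − 1) · k objects total. Threshold: n = (r − 1) · k + 1. With r = 4 and k = 123: n = 3 · 123 + 1 = 369 + 1 = 370. For n = 369 = 3 · 123, we can put exactly 3 objects in every box, avoiding 4 in any single one — so 370 is tight.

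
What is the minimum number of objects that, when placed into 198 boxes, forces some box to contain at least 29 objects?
n = (29 − 1)·198 + 1 = 5545

By the generalised pigeonhole principle, to guarantee some box contains ≥ r objects we need more than (r − 1) · k objects total. Threshold: n = (r − 1) · k + 1. With r = 29 and k = 198: n = 28 · 198 + 1 = 5544 + 1 = 5545. For n = 5544 = 28 · 198, we can put exactly 28 objects in every box, avoiding 29 in any single one — so 5545 is tight.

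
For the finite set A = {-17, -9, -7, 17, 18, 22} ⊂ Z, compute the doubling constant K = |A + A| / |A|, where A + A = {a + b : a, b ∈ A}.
K = |A + A| / |A| = 21/6 = 7/2

Enumerate A + A = {a + b : a, b ∈ A}. With |A| = 6, there are |A|^2 = 36 ordered sum pairs; collecting distinct values, A + A = {-34, -26, -24, -18, -16, -14, 0, 1, 5, 8, 9, 10, 11, 13, 15, 34, 35, 36, 39, 40, 44}, so |A + A| = 21. Thus K = 21/6 = 7/2. For comparison, the minimum possible |A + A| over all 6-element sets is 2·6 − 1 = 11 (so min K = 11/6), attained only by arithmetic progressions.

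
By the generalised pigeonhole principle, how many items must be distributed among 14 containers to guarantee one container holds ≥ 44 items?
n = (44 − 1)·14 + 1 = 603

By the generalised pigeonhole principle, to guarantee some box contains ≥ r objects we need more than (r − 1) · k objects total. Threshold: n = (r − 1) · k + 1. With r = 44 and k = 14: n = 43 · 14 + 1 = 602 + 1 = 603. For n = 602 = 43 · 14, we can put exactly 43 objects in every box, avoiding 44 in any single one — so 603 is tight.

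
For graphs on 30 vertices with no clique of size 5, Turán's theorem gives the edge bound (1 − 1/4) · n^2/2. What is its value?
Turán density bound = (3/4) · 30^2/2 = 675/2 ≈ 337.5

Turán's theorem: ex(n, K_{r+1}) is achieved by the complete r-partite Turán graph T(n, r) with parts as balanced as possible, and is at most (1 − 1/r) · n^2/2. For r = 4, n = 30: the density bound is (3/4) · 900/2 = 675/2 ≈ 337.5. The integer-valued extremum is e(T(30, 4)) = 337, which is strictly less than the density bound 675/2 since 4 ∤ 30 (the parts of T(30, 4) cannot all be equal).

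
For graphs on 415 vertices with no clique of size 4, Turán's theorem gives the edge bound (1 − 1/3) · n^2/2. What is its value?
Turán density bound = (2/3) · 415^2/2 = 172225/3 ≈ 57408.3333

Turán's theorem: ex(n, K_{r+1}) is achieved by the complete r-partite Turán graph T(n, r) with parts as balanced as possible, and is at most (1 − 1/r) · n^2/2. For r = 3, n = 415: the density bound is (2/3) · 172225/2 = 172225/3 ≈ 57408.3333. The integer-valued extremum is e(T(415, 3)) = 57408, which is strictly less than the density bound 172225/3 since 3 ∤ 415 (the parts of T(415, 3) cannot all be equal).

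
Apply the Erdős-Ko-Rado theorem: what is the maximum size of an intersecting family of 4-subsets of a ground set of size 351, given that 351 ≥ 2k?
max |F| = C(350, 3) = 7084700

The Erdős-Ko-Rado theorem states: for n ≥ 2k, an intersecting family of k-subsets of an n-element set has size at most C(n − 1, k − 1), with equality for 'star' families {A ⊆ [n] : |A| = k, i ∈ A} (fix an element i). For n = 351, k = 4: C(350, 3) = 7084700.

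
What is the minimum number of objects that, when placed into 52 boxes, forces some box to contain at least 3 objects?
n = (3 − 1)·52 + 1 = 105

By the generalised pigeonhole principle, to guarantee some box contains ≥ r objects we need more than (r − 1) · k objects total. Threshold: n = (r − 1) · k + 1. With r = 3 and k = 52: n = 2 · 52 + 1 = 104 + 1 = 105. For n = 104 = 2 · 52, we can put exactly 2 objects in every box, avoiding 3 in any single one — so 105 is tight.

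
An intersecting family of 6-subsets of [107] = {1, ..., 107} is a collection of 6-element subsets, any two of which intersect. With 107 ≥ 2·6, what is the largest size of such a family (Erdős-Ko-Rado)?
max |F| = C(106, 5) = 101340876

Erdős-Ko-Rado (1961): when n ≥ 2k, max |F| = C(n−1, k−1). The bound is attained by the star {A : i ∈ A} for any fixed i ∈ [n]. Here C(107−1, 6−1) = C(106, 5) = 101340876.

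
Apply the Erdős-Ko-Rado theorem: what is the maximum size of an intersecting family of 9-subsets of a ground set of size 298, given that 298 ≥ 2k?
max |F| = C(297, 8) = 1365332543512245

Erdős-Ko-Rado (1961): when n ≥ 2k, max |F| = C(n−1, k−1). The bound is attained by the star {A : i ∈ A} for any fixed i ∈ [n]. Here C(298−1, 9−1) = C(297, 8) = 1365332543512245.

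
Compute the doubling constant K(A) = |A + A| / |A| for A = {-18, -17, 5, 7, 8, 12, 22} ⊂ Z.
K = |A + A| / |A| = 27/7

Enumerate A + A = {a + b : a, b ∈ A}. With |A| = 7, there are |A|^2 = 49 ordered sum pairs; collecting distinct values, A + A = {-36, -35, -34, -13, -12, -11, -10, -9, -6, -5, 4, 5, 10, 12, 13, 14, 15, 16, 17, 19, 20, 24, 27, 29, 30, 34, 44}, so |A + A| = 27. Thus K = 27/7. For comparison, the minimum possible |A + A| over all 7-element sets is 2·7 − 1 = 13 (so min K = 13/7), attained only by arithmetic progressions.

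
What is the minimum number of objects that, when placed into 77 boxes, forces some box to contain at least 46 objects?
n = (46 − 1)·77 + 1 = 3466

By the generalised pigeonhole principle, to guarantee some box contains ≥ r objects we need more than (r − 1) · k objects total. Threshold: n = (r − 1) · k + 1. With r = 46 and k = 77: n = 45 · 77 + 1 = 3465 + 1 = 3466. For n = 3465 = 45 · 77, we can put exactly 45 objects in every box, avoiding 46 in any single one — so 3466 is tight.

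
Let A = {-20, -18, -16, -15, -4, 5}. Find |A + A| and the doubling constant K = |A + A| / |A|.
K = |A + A| / |A| = 20/6 = 10/3

Enumerate A + A = {a + b : a, b ∈ A}. With |A| = 6, there are |A|^2 = 36 ordered sum pairs; collecting distinct values, A + A = {-40, -38, -36, -35, -34, -33, -32, -31, -30, -24, -22, -20, -19, -15, -13, -11, -10, -8, 1, 10}, so |A + A| = 20. Thus K = 20/6 = 10/3. For comparison, the minimum possible |A + A| over all 6-element sets is 2·6 − 1 = 11 (so min K = 11/6), attained only by arithmetic progressions.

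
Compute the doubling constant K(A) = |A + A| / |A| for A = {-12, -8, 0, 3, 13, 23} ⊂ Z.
K = |A + A| / |A| = 20/6 = 10/3

Enumerate A + A = {a + b : a, b ∈ A}. With |A| = 6, there are |A|^2 = 36 ordered sum pairs; collecting distinct values, A + A = {-24, -20, -16, -12, -9, -8, -5, 0, 1, 3, 5, 6, 11, 13, 15, 16, 23, 26, 36, 46}, so |A + A| = 20. Thus K = 20/6 = 10/3. For comparison, the minimum possible |A + A| over all 6-element sets is 2·6 − 1 = 11 (so min K = 11/6), attained only by arithmetic progressions.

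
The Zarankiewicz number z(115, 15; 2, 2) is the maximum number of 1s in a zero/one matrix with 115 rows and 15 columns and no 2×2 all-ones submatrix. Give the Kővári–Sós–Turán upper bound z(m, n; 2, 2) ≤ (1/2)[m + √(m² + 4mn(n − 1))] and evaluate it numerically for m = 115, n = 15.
z(115, 15; 2, 2) ≤ (1/2)[115 + √(115² + 4·115·15·14)] = (1/2)[115 + √109825] = 223.1993

Kővári–Sós–Turán: let r_1, ..., r_115 be the row sums and z = Σ r_i the total number of 1s. Each pair of columns can share at most one row with both entries 1 (else a 2×2 all-ones block appears), so Σ_i C(r_i, 2) ≤ C(15, 2) = 105. By convexity Σ_i C(r_i, 2) ≥ 115·C(z/115, 2) = z(z − 115)/(2·115), giving z² − 115z − 115·15·14 ≤ 0 and hence z ≤ (1/2)[115 + √(13225 + 4·24150)] = (1/2)[115 + √109825] ≈ (1/2)(115 + 331.3986) = 223.1993.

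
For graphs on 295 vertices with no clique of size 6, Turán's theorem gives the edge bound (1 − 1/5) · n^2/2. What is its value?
Turán density bound = (4/5) · 295^2/2 = 34810

Turán's theorem: ex(n, K_{r+1}) is achieved by the complete r-partite Turán graph T(n, r) with parts as balanced as possible, and is at most (1 − 1/r) · n^2/2. For r = 5, n = 295: the density bound is (4/5) · 87025/2 = 34810. Since 5 ∣ 295, the Turán graph T(295, 5) has parts of equal size 59, and its edge count e(T(295, 5)) = 34810 attains the density bound exactly.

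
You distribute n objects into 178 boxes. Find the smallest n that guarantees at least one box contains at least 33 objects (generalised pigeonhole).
n = (33 − 1)·178 + 1 = 5697

By the generalised pigeonhole principle, to guarantee some box contains ≥ r objects we need more than (r − 1) · k objects total. Threshold: n = (r − 1) · k + 1. With r = 33 and k = 178: n = 32 · 178 + 1 = 5696 + 1 = 5697. For n = 5696 = 32 · 178, we can put exactly 32 objects in every box, avoiding 33 in any single one — so 5697 is tight.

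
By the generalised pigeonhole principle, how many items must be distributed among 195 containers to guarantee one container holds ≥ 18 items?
n = (18 − 1)·195 + 1 = 3316

By the generalised pigeonhole principle, to guarantee some box contains ≥ r objects we need more than (r − 1) · k objects total. Threshold: n = (r − 1) · k + 1. With r = 18 and k = 195: n = 17 · 195 + 1 = 3315 + 1 = 3316. For n = 3315 = 17 · 195, we can put exactly 17 objects in every box, avoiding 18 in any single one — so 3316 is tight.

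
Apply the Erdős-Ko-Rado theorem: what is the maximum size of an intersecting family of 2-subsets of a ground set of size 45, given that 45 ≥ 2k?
max |F| = C(44, 1) = 44

The Erdős-Ko-Rado theorem states: for n ≥ 2k, an intersecting family of k-subsets of an n-element set has size at most C(n − 1, k − 1), with equality for 'star' families {A ⊆ [n] : |A| = k, i ∈ A} (fix an element i). For n = 45, k = 2: C(44, 1) = 44.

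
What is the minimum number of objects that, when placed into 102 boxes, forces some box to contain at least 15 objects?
n = (15 − 1)·102 + 1 = 1429

By the generalised pigeonhole principle, to guarantee some box contains ≥ r objects we need more than (r − 1) · k objects total. Threshold: n = (r − 1) · k + 1. With r = 15 and k = 102: n = 14 · 102 + 1 = 1428 + 1 = 1429. For n = 1428 = 14 · 102, we can put exactly 14 objects in every box, avoiding 15 in any single one — so 1429 is tight.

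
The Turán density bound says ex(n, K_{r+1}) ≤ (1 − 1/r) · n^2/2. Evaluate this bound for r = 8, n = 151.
Turán density bound = (7/8) · 151^2/2 = 159607/16 ≈ 9975.4375

Turán's theorem: ex(n, K_{r+1}) is achieved by the complete r-partite Turán graph T(n, r) with parts as balanced as possible, and is at most (1 − 1/r) · n^2/2. For r = 8, n = 151: the density bound is (7/8) · 22801/2 = 159607/16 ≈ 9975.4375. The integer-valued extremum is e(T(151, 8)) = 9975, which is strictly less than the density bound 159607/16 since 8 ∤ 151 (the parts of T(151, 8) cannot all be equal).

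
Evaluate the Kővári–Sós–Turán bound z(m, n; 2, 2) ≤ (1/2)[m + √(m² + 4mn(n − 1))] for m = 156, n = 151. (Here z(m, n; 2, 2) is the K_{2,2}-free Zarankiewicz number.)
z(156, 151; 2, 2) ≤ (1/2)[156 + √(156² + 4·156·151·150)] = (1/2)[156 + √14157936] = 1959.3516

Kővári–Sós–Turán: let r_1, ..., r_156 be the row sums and z = Σ r_i the total number of 1s. Each pair of columns can share at most one row with both entries 1 (else a 2×2 all-ones block appears), so Σ_i C(r_i, 2) ≤ C(151, 2) = 11325. By convexity Σ_i C(r_i, 2) ≥ 156·C(z/156, 2) = z(z − 156)/(2·156), giving z² − 156z − 156·151·150 ≤ 0 and hence z ≤ (1/2)[156 + √(24336 + 4·3533400)] = (1/2)[156 + √14157936] ≈ (1/2)(156 + 3762.7033) = 1959.3516.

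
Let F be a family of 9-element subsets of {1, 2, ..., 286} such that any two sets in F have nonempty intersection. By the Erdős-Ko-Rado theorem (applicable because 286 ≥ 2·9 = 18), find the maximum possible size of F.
max |F| = C(285, 8) = 977668383492945

Erdős-Ko-Rado (1961): when n ≥ 2k, max |F| = C(n−1, k−1). The bound is attained by the star {A : i ∈ A} for any fixed i ∈ [n]. Here C(286−1, 9−1) = C(285, 8) = 977668383492945.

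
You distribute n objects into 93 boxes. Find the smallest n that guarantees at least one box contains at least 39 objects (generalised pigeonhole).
n = (39 − 1)·93 + 1 = 3535

By the generalised pigeonhole principle, to guarantee some box contains ≥ r objects we need more than (r − 1) · k objects total. Threshold: n = (r − 1) · k + 1. With r = 39 and k = 93: n = 38 · 93 + 1 = 3534 + 1 = 3535. For n = 3534 = 38 · 93, we can put exactly 38 objects in every box, avoiding 39 in any single one — so 3535 is tight.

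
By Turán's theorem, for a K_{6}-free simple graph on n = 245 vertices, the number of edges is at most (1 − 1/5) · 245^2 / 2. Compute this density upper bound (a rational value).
Turán density bound = (4/5) · 245^2/2 = 24010

Turán's theorem: ex(n, K_{r+1}) is achieved by the complete r-partite Turán graph T(n, r) with parts as balanced as possible, and is at most (1 − 1/r) · n^2/2. For r = 5, n = 245: the density bound is (4/5) · 60025/2 = 24010. Since 5 ∣ 245, the Turán graph T(245, 5) has parts of equal size 49, and its edge count e(T(245, 5)) = 24010 attains the density bound exactly.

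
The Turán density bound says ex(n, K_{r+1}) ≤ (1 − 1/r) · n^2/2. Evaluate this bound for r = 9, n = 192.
Turán density bound = (8/9) · 192^2/2 = 16384

Turán's theorem: ex(n, K_{r+1}) is achieved by the complete r-partite Turán graph T(n, r) with parts as balanced as possible, and is at most (1 − 1/r) · n^2/2. For r = 9, n = 192: the density bound is (8/9) · 36864/2 = 16384. The integer-valued extremum is e(T(192, 9)) = 16383, which is strictly less than the density bound 16384 since 9 ∤ 192 (the parts of T(192, 9) cannot all be equal).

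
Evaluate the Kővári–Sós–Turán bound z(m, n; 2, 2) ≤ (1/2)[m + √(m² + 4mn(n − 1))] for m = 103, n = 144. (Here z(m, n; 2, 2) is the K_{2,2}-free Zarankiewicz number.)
z(103, 144; 2, 2) ≤ (1/2)[103 + √(103² + 4·103·144·143)] = (1/2)[103 + √8494513] = 1508.7674

Kővári–Sós–Turán: let r_1, ..., r_103 be the row sums and z = Σ r_i the total number of 1s. Each pair of columns can share at most one row with both entries 1 (else a 2×2 all-ones block appears), so Σ_i C(r_i, 2) ≤ C(144, 2) = 10296. By convexity Σ_i C(r_i, 2) ≥ 103·C(z/103, 2) = z(z − 103)/(2·103), giving z² − 103z − 103·144·143 ≤ 0 and hence z ≤ (1/2)[103 + √(10609 + 4·2120976)] = (1/2)[103 + √8494513] ≈ (1/2)(103 + 2914.5348) = 1508.7674.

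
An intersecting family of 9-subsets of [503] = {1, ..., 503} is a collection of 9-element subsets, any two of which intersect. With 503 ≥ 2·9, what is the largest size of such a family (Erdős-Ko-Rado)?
max |F| = C(502, 8) = 94572327271677750

Erdős-Ko-Rado (1961): when n ≥ 2k, max |F| = C(n−1, k−1). The bound is attained by the star {A : i ∈ A} for any fixed i ∈ [n]. Here C(503−1, 9−1) = C(502, 8) = 94572327271677750.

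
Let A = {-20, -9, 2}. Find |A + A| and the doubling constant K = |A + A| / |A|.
K = |A + A| / |A| = 5/3

Enumerate A + A = {a + b : a, b ∈ A}. With |A| = 3, there are |A|^2 = 9 ordered sum pairs; collecting distinct values, A + A = {-40, -29, -18, -7, 4}, so |A + A| = 5. Thus K = 5/3. Here |A + A| = 2|A| − 1 = 5, the minimum possible — so K = 5/3 is minimal, which holds iff A is an arithmetic progression.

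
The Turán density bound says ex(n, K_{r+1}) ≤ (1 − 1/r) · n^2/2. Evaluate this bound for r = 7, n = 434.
Turán density bound = (6/7) · 434^2/2 = 80724

Turán's theorem: ex(n, K_{r+1}) is achieved by the complete r-partite Turán graph T(n, r) with parts as balanced as possible, and is at most (1 − 1/r) · n^2/2. For r = 7, n = 434: the density bound is (6/7) · 188356/2 = 80724. Since 7 ∣ 434, the Turán graph T(434, 7) has parts of equal size 62, and its edge count e(T(434, 7)) = 80724 attains the density bound exactly.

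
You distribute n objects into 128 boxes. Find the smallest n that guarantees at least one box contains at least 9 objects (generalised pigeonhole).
n = (9 − 1)·128 + 1 = 1025

By the generalised pigeonhole principle, to guarantee some box contains ≥ r objects we need more than (r − 1) · k objects total. Threshold: n = (r − 1) · k + 1. With r = 9 and k = 128: n = 8 · 128 + 1 = 1024 + 1 = 1025. For n = 1024 = 8 · 128, we can put exactly 8 objects in every box, avoiding 9 in any single one — so 1025 is tight.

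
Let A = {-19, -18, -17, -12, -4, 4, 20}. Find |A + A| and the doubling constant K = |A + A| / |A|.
K = |A + A| / |A| = 25/7

Enumerate A + A = {a + b : a, b ∈ A}. With |A| = 7, there are |A|^2 = 49 ordered sum pairs; collecting distinct values, A + A = {-38, -37, -36, -35, -34, -31, -30, -29, -24, -23, -22, -21, -16, -15, -14, -13, -8, 0, 1, 2, 3, 8, 16, 24, 40}, so |A + A| = 25. Thus K = 25/7. For comparison, the minimum possible |A + A| over all 7-element sets is 2·7 − 1 = 13 (so min K = 13/7), attained only by arithmetic progressions.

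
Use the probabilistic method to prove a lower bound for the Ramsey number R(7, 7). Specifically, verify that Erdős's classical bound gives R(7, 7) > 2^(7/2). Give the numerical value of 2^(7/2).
2^(7/2) = 11.3137; so R(7, 7) > 11.3137

Colour each edge of K_n uniformly at random with red/blue. The expected number of monochromatic K_7 is C(n, 7) · 2 · 2^(−C(7,2)). If C(n, 7) · 2^(1 − C(7,2)) < 1, then with positive probability no monochromatic K_7 exists, so R(7, 7) > n. The standard estimate C(n, 7) ≤ n^7/7! shows this inequality holds whenever n ≤ 2^(7/2) (since 7! · 2^(C(7,2) − 1) > 2^(7^2/2) ≥ n^7). Hence R(7, 7) > 2^(7/2) = 11.3137.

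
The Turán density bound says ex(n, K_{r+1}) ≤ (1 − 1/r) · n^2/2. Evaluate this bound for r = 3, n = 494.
Turán density bound = (2/3) · 494^2/2 = 244036/3 ≈ 81345.3333

Turán's theorem: ex(n, K_{r+1}) is achieved by the complete r-partite Turán graph T(n, r) with parts as balanced as possible, and is at most (1 − 1/r) · n^2/2. For r = 3, n = 494: the density bound is (2/3) · 244036/2 = 244036/3 ≈ 81345.3333. The integer-valued extremum is e(T(494, 3)) = 81345, which is strictly less than the density bound 244036/3 since 3 ∤ 494 (the parts of T(494, 3) cannot all be equal).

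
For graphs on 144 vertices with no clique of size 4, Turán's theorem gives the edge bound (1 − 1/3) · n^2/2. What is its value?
Turán density bound = (2/3) · 144^2/2 = 6912

Turán's theorem: ex(n, K_{r+1}) is achieved by the complete r-partite Turán graph T(n, r) with parts as balanced as possible, and is at most (1 − 1/r) · n^2/2. For r = 3, n = 144: the density bound is (2/3) · 20736/2 = 6912. Since 3 ∣ 144, the Turán graph T(144, 3) has parts of equal size 48, and its edge count e(T(144, 3)) = 6912 attains the density bound exactly.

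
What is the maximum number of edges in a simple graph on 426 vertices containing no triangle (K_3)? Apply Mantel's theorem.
ex(426, K_3) = ⌊426^2/4⌋ = 45369

Mantel (1907): a triangle-free graph on n vertices has at most ⌊n^2/4⌋ edges, with equality for the complete bipartite graph K_{⌊n/2⌋, ⌈n/2⌉}. For n = 426: ⌊426^2/4⌋ = ⌊181476/4⌋ = 45369. The extremal graph is K_{213, 213}, which has 213·213 = 45369 edges.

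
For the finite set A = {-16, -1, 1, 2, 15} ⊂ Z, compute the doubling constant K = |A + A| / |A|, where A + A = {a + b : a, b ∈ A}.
K = |A + A| / |A| = 15/5 = 3

Enumerate A + A = {a + b : a, b ∈ A}. With |A| = 5, there are |A|^2 = 25 ordered sum pairs; collecting distinct values, A + A = {-32, -17, -15, -14, -2, -1, 0, 1, 2, 3, 4, 14, 16, 17, 30}, so |A + A| = 15. Thus K = 15/5 = 3. For comparison, the minimum possible |A + A| over all 5-element sets is 2·5 − 1 = 9 (so min K = 9/5), attained only by arithmetic progressions.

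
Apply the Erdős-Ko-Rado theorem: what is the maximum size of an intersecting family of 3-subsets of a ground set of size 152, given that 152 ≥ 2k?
max |F| = C(151, 2) = 11325

The Erdős-Ko-Rado theorem states: for n ≥ 2k, an intersecting family of k-subsets of an n-element set has size at most C(n − 1, k − 1), with equality for 'star' families {A ⊆ [n] : |A| = k, i ∈ A} (fix an element i). For n = 152, k = 3: C(151, 2) = 11325.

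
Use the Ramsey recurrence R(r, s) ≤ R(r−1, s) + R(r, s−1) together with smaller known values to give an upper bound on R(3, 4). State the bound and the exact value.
R(3, 4) ≤ R(2, 4) + R(3, 3) = 4 + 6 = 10; exact value R(3, 4) = 9.

The Erdős–Szekeres recurrence R(r, s) ≤ R(r−1, s) + R(r, s−1) applied to (r, s) = (3, 4) gives
  R(3, 4) ≤ R(2, 4) + R(3, 3) = 4 + 6 = 10.
(Recall R(2, k) = k and R is symmetric.) The recurrence is not tight here (it gives 10, but the exact value is R(3, 4) = 9); the tight upper bound requires a sharper argument than the simple recurrence, combined with a lower-bound construction on K_{8}.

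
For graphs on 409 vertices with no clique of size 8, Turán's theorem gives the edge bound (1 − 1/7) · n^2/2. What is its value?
Turán density bound = (6/7) · 409^2/2 = 501843/7 ≈ 71691.8571

Turán's theorem: ex(n, K_{r+1}) is achieved by the complete r-partite Turán graph T(n, r) with parts as balanced as possible, and is at most (1 − 1/r) · n^2/2. For r = 7, n = 409: the density bound is (6/7) · 167281/2 = 501843/7 ≈ 71691.8571. The integer-valued extremum is e(T(409, 7)) = 71691, which is strictly less than the density bound 501843/7 since 7 ∤ 409 (the parts of T(409, 7) cannot all be equal).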